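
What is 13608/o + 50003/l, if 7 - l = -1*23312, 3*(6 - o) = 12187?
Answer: -343488349/283768911 ≈ -1.2105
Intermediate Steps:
o = -12169/3 (o = 6 - ⅓*12187 = 6 - 12187/3 = -12169/3 ≈ -4056.3)
l = 23319 (l = 7 - (-1)*23312 = 7 - 1*(-23312) = 7 + 23312 = 23319)
13608/o + 50003/l = 13608/(-12169/3) + 50003/23319 = 13608*(-3/12169) + 50003*(1/23319) = -40824/12169 + 50003/23319 = -343488349/283768911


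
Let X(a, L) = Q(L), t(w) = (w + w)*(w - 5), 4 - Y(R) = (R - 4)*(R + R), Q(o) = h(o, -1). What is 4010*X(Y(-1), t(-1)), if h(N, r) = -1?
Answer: -4010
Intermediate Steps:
Q(o) = -1
Y(R) = 4 - 2*R*(-4 + R) (Y(R) = 4 - (R - 4)*(R + R) = 4 - (-4 + R)*2*R = 4 - 2*R*(-4 + R))
t(w) = 2*w*(-5 + w) (t(w) = (2*w)*(-5 + w) = 2*w*(-5 + w))
X(a, L) = -1
4010*X(Y(-1), t(-1)) = 4010*(-1) = -4010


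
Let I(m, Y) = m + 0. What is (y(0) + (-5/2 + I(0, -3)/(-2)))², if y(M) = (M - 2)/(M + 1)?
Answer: 81/4 ≈ 20.250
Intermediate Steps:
I(m, Y) = m
y(M) = (-2 + M)/(1 + M)
(y(0) + (-5/2 + I(0, -3)/(-2)))² = ((-2 + 0)/(1 + 0) + (-5/2 + 0/(-2)))² = (-2/1 + (-5*½ + 0*(-½)))² = (1*(-2) + (-5/2 + 0))² = (-2 - 5/2)² = (-9/2)² = 81/4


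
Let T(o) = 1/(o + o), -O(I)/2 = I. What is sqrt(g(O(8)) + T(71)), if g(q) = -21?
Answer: I*sqrt(423302)/142 ≈ 4.5818*I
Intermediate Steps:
O(I) = -2*I
T(o) = 1/(2*o)
sqrt(g(O(8)) + T(71)) = sqrt(-21 + (1/2)/71) = sqrt(-21 + (1/2)*(1/71)) = sqrt(-21 + 1/142) = sqrt(-2981/142) = I*sqrt(423302)/142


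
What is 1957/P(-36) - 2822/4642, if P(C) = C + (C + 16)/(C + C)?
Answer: -82666819/1492403 ≈ -55.392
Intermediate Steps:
P(C) = C + (16 + C)/(2*C) (P(C) = C + (16 + C)/((2*C)) = C + (16 + C)*(1/(2*C)) = C + (16 + C)/(2*C))
1957/P(-36) - 2822/4642 = 1957/(½ - 36 + 8/(-36)) - 2822/4642 = 1957/(½ - 36 + 8*(-1/36)) - 2822*1/4642 = 1957/(½ - 36 - 2/9) - 1411/2321 = 1957/(-643/18) - 1411/2321 = 1957*(-18/643) - 1411/2321 = -35226/643 - 1411/2321 = -82666819/1492403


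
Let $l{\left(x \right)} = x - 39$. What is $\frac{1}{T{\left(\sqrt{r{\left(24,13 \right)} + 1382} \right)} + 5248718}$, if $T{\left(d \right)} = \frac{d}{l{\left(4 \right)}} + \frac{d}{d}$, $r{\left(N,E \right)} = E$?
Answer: $\frac{142881795}{749946392170574} + \frac{7 \sqrt{155}}{2249839176511722} \approx 1.9052 \cdot 10^{-7}$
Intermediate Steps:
$l{\left(x \right)} = -39 + x$
$T{\left(d \right)} = 1 - \frac{d}{35}$ ($T{\left(d \right)} = \frac{d}{-39 + 4} + \frac{d}{d} = \frac{d}{-35} + 1 = d \left(- \frac{1}{35}\right) + 1 = - \frac{d}{35} + 1 = 1 - \frac{d}{35}$)
$\frac{1}{T{\left(\sqrt{r{\left(24,13 \right)} + 1382} \right)} + 5248718} = \frac{1}{\left(1 - \frac{\sqrt{13 + 1382}}{35}\right) + 5248718} = \frac{1}{\left(1 - \frac{\sqrt{1395}}{35}\right) + 5248718} = \frac{1}{\left(1 - \frac{3 \sqrt{155}}{35}\right) + 5248718} = \frac{1}{5248719 - \frac{3 \sqrt{155}}{35}}$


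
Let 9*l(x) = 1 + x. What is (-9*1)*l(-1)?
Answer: 0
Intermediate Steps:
l(x) = ⅑ + x/9 (l(x) = (1 + x)/9 = ⅑ + x/9)
(-9*1)*l(-1) = (-9*1)*(⅑ + (⅑)*(-1)) = -9*(⅑ - ⅑) = -9*0 = 0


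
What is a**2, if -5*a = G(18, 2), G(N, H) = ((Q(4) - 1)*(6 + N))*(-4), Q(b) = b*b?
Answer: 82944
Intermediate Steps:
Q(b) = b**2
G(N, H) = -360 - 60*N (G(N, H) = ((4**2 - 1)*(6 + N))*(-4) = ((16 - 1)*(6 + N))*(-4) = (15*(6 + N))*(-4) = (90 + 15*N)*(-4) = -360 - 60*N)
a = 288 (a = -(-360 - 60*18)/5 = -(-360 - 1080)/5 = -1/5*(-1440) = 288)
a**2 = 288**2 = 82944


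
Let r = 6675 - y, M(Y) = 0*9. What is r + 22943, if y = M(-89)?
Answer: 29618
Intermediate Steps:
M(Y) = 0
y = 0
r = 6675 (r = 6675 - 1*0 = 6675 + 0 = 6675)
r + 22943 = 6675 + 22943 = 29618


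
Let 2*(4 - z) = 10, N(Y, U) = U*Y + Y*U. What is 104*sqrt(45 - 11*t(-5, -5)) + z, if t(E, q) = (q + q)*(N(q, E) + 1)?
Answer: -1 + 104*sqrt(5655) ≈ 7819.8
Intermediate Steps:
N(Y, U) = 2*U*Y (N(Y, U) = U*Y + U*Y = 2*U*Y)
z = -1 (z = 4 - 1/2*10 = 4 - 5 = -1)
t(E, q) = 2*q*(1 + 2*E*q) (t(E, q) = (q + q)*(2*E*q + 1) = (2*q)*(1 + 2*E*q) = 2*q*(1 + 2*E*q))
104*sqrt(45 - 11*t(-5, -5)) + z = 104*sqrt(45 - 22*(-5)*(1 + 2*(-5)*(-5))) - 1 = 104*sqrt(45 - 22*(-5)*(1 + 50)) - 1 = 104*sqrt(45 - 22*(-5)*51) - 1 = 104*sqrt(45 - 11*(-510)) - 1 = 104*sqrt(45 + 5610) - 1 = 104*sqrt(5655) - 1 = -1 + 104*sqrt(5655)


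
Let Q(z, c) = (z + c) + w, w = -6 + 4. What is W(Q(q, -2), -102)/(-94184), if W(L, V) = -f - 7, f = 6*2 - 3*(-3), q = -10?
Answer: 7/23546 ≈ 0.00029729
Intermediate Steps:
w = -2
f = 21 (f = 12 + 9 = 21)
Q(z, c) = -2 + c + z (Q(z, c) = (z + c) - 2 = (c + z) - 2 = -2 + c + z)
W(L, V) = -28 (W(L, V) = -1*21 - 7 = -21 - 7 = -28)
W(Q(q, -2), -102)/(-94184) = -28/(-94184) = -28*(-1/94184) = 7/23546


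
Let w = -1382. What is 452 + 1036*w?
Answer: -1431300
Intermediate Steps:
452 + 1036*w = 452 + 1036*(-1382) = 452 - 1431752 = -1431300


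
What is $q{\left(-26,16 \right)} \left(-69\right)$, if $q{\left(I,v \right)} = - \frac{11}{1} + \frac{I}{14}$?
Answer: $\frac{6210}{7} \approx 887.14$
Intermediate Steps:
$q{\left(I,v \right)} = -11 + \frac{I}{14}$ ($q{\left(I,v \right)} = \left(-11\right) 1 + I \frac{1}{14} = -11 + \frac{I}{14}$)
$q{\left(-26,16 \right)} \left(-69\right) = \left(-11 + \frac{1}{14} \left(-26\right)\right) \left(-69\right) = \left(-11 - \frac{13}{7}\right) \left(-69\right) = \left(- \frac{90}{7}\right) \left(-69\right) = \frac{6210}{7}$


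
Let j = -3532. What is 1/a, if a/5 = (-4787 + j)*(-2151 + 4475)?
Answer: -1/96666780 ≈ -1.0345e-8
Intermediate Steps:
a = -96666780 (a = 5*((-4787 - 3532)*(-2151 + 4475)) = 5*(-8319*2324) = 5*(-19333356) = -96666780)
1/a = 1/(-96666780) = -1/96666780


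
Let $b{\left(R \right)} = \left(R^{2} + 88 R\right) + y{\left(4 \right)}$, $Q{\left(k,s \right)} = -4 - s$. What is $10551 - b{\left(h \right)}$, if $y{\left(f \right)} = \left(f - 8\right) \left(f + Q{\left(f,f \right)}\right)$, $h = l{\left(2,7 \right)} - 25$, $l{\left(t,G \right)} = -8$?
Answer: $12350$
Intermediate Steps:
$h = -33$ ($h = -8 - 25 = -33$)
$y{\left(f \right)} = 32 - 4 f$ ($y{\left(f \right)} = \left(f - 8\right) \left(f - \left(4 + f\right)\right) = \left(-8 + f\right) \left(-4\right) = 32 - 4 f$)
$b{\left(R \right)} = 16 + R^{2} + 88 R$ ($b{\left(R \right)} = \left(R^{2} + 88 R\right) + \left(32 - 16\right) = \left(R^{2} + 88 R\right) + 16 = 16 + R^{2} + 88 R$)
$10551 - b{\left(h \right)} = 10551 - \left(16 + \left(-33\right)^{2} + 88 \left(-33\right)\right) = 10551 - \left(16 + 1089 - 2904\right) = 10551 - -1799 = 10551 + 1799 = 12350$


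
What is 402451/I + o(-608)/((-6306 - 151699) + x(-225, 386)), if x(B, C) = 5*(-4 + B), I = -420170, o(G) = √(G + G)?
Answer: -402451/420170 - 4*I*√19/79575 ≈ -0.95783 - 0.00021911*I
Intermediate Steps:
o(G) = √2*√G (o(G) = √(2*G) = √2*√G)
x(B, C) = -20 + 5*B
402451/I + o(-608)/((-6306 - 151699) + x(-225, 386)) = 402451/(-420170) + (√2*√(-608))/((-6306 - 151699) + (-20 + 5*(-225))) = 402451*(-1/420170) + (√2*(4*I*√38))/(-158005 + (-20 - 1125)) = -402451/420170 + (8*I*√19)/(-158005 - 1145) = -402451/420170 + (8*I*√19)/(-159150) = -402451/420170 + (8*I*√19)*(-1/159150) = -402451/420170 - 4*I*√19/79575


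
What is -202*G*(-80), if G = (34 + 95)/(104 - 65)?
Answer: 694880/13 ≈ 53452.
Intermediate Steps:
G = 43/13 (G = 129/39 = 129*(1/39) = 43/13 ≈ 3.3077)
-202*G*(-80) = -202*43/13*(-80) = -8686/13*(-80) = 694880/13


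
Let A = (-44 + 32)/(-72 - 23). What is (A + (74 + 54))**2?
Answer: 148157584/9025 ≈ 16416.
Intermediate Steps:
A = 12/95 (A = -12/(-95) = -12*(-1/95) = 12/95 ≈ 0.12632)
(A + (74 + 54))**2 = (12/95 + (74 + 54))**2 = (12/95 + 128)**2 = (12172/95)**2 = 148157584/9025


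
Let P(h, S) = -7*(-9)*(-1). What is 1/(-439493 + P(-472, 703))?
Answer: -1/439556 ≈ -2.2750e-6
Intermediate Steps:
P(h, S) = -63 (P(h, S) = 63*(-1) = -63)
1/(-439493 + P(-472, 703)) = 1/(-439493 - 63) = 1/(-439556) = -1/439556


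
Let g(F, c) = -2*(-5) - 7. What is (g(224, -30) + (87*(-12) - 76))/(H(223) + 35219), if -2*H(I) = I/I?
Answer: -2234/70437 ≈ -0.031716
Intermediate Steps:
g(F, c) = 3 (g(F, c) = 10 - 7 = 3)
H(I) = -½ (H(I) = -I/(2*I) = -½*1 = -½)
(g(224, -30) + (87*(-12) - 76))/(H(223) + 35219) = (3 + (87*(-12) - 76))/(-½ + 35219) = (3 + (-1044 - 76))/(70437/2) = (3 - 1120)*(2/70437) = -1117*2/70437 = -2234/70437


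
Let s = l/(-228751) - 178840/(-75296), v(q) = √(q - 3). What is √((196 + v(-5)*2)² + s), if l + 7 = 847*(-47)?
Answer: √(44484521248375480436515 + 1817087775251854571648*I*√2)/1076502206 ≈ 196.01 + 5.6567*I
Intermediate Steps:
v(q) = √(-3 + q)
l = -39816 (l = -7 + 847*(-47) = -7 - 39809 = -39816)
s = 5488476797/2153004412 (s = -39816/(-228751) - 178840/(-75296) = -39816*(-1/228751) - 178840*(-1/75296) = 39816/228751 + 22355/9412 = 5488476797/2153004412 ≈ 2.5492)
√((196 + v(-5)*2)² + s) = √((196 + √(-3 - 5)*2)² + 5488476797/2153004412) = √((196 + √(-8)*2)² + 5488476797/2153004412) = √((196 + (2*I*√2)*2)² + 5488476797/2153004412) = √((196 + 4*I*√2)² + 5488476797/2153004412) = √(5488476797/2153004412 + (196 + 4*I*√2)²)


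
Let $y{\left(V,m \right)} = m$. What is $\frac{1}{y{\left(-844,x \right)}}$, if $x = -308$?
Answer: $- \frac{1}{308} \approx -0.0032468$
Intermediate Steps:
$\frac{1}{y{\left(-844,x \right)}} = \frac{1}{-308} = - \frac{1}{308}$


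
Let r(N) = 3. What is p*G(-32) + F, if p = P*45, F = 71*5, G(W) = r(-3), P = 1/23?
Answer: 8300/23 ≈ 360.87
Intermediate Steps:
P = 1/23 ≈ 0.043478
G(W) = 3
F = 355
p = 45/23 (p = (1/23)*45 = 45/23 ≈ 1.9565)
p*G(-32) + F = (45/23)*3 + 355 = 135/23 + 355 = 8300/23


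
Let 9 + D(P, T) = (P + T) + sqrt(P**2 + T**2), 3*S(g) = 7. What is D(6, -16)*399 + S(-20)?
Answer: -22736/3 + 798*sqrt(73) ≈ -760.55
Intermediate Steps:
S(g) = 7/3 (S(g) = (1/3)*7 = 7/3)
D(P, T) = -9 + P + T + sqrt(P**2 + T**2) (D(P, T) = -9 + ((P + T) + sqrt(P**2 + T**2)) = -9 + (P + T + sqrt(P**2 + T**2)) = -9 + P + T + sqrt(P**2 + T**2))
D(6, -16)*399 + S(-20) = (-9 + 6 - 16 + sqrt(6**2 + (-16)**2))*399 + 7/3 = (-9 + 6 - 16 + sqrt(36 + 256))*399 + 7/3 = (-9 + 6 - 16 + sqrt(292))*399 + 7/3 = (-9 + 6 - 16 + 2*sqrt(73))*399 + 7/3 = (-19 + 2*sqrt(73))*399 + 7/3 = (-7581 + 798*sqrt(73)) + 7/3 = -22736/3 + 798*sqrt(73)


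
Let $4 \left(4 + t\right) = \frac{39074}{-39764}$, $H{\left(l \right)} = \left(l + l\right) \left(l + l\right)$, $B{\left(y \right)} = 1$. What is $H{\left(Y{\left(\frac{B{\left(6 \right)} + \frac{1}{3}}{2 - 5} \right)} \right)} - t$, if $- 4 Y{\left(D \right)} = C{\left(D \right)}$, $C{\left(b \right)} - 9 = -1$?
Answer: $\frac{1610097}{79528} \approx 20.246$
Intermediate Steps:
$C{\left(b \right)} = 8$ ($C{\left(b \right)} = 9 - 1 = 8$)
$Y{\left(D \right)} = -2$ ($Y{\left(D \right)} = \left(- \frac{1}{4}\right) 8 = -2$)
$H{\left(l \right)} = 4 l^{2}$ ($H{\left(l \right)} = 2 l 2 l = 4 l^{2}$)
$t = - \frac{337649}{79528}$ ($t = -4 + \frac{39074 \frac{1}{-39764}}{4} = -4 + \frac{39074 \left(- \frac{1}{39764}\right)}{4} = -4 + \frac{1}{4} \left(- \frac{19537}{19882}\right) = -4 - \frac{19537}{79528} = - \frac{337649}{79528} \approx -4.2457$)
$H{\left(Y{\left(\frac{B{\left(6 \right)} + \frac{1}{3}}{2 - 5} \right)} \right)} - t = 4 \left(-2\right)^{2} - - \frac{337649}{79528} = 4 \cdot 4 + \frac{337649}{79528} = 16 + \frac{337649}{79528} = \frac{1610097}{79528}$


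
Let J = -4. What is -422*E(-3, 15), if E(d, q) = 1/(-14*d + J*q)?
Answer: 211/9 ≈ 23.444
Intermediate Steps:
E(d, q) = 1/(-14*d - 4*q)
-422*E(-3, 15) = -(-422)/(4*15 + 14*(-3)) = -(-422)/(60 - 42) = -(-422)/18 = -422*(-1/18) = 211/9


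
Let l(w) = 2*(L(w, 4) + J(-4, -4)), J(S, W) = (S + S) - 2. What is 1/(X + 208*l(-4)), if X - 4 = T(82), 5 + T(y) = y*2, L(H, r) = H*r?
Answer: -1/10653 ≈ -9.3870e-5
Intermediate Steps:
J(S, W) = -2 + 2*S (J(S, W) = 2*S - 2 = -2 + 2*S)
T(y) = -5 + 2*y (T(y) = -5 + y*2 = -5 + 2*y)
l(w) = -20 + 8*w (l(w) = 2*(w*4 + (-2 + 2*(-4))) = 2*(4*w + (-2 - 8)) = 2*(4*w - 10) = 2*(-10 + 4*w) = -20 + 8*w)
X = 163 (X = 4 + (-5 + 2*82) = 4 + (-5 + 164) = 4 + 159 = 163)
1/(X + 208*l(-4)) = 1/(163 + 208*(-20 + 8*(-4))) = 1/(163 + 208*(-20 - 32)) = 1/(163 + 208*(-52)) = 1/(163 - 10816) = 1/(-10653) = -1/10653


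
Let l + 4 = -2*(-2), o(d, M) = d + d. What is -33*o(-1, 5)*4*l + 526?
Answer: 526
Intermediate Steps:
o(d, M) = 2*d
l = 0 (l = -4 - 2*(-2) = -4 + 4 = 0)
-33*o(-1, 5)*4*l + 526 = -33*(2*(-1))*4*0 + 526 = -33*(-2*4)*0 + 526 = -(-264)*0 + 526 = -33*0 + 526 = 0 + 526 = 526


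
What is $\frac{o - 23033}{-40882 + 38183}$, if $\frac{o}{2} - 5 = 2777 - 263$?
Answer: $\frac{17995}{2699} \approx 6.6673$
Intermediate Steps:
$o = 5038$ ($o = 10 + 2 \left(2777 - 263\right) = 10 + 2 \cdot 2514 = 10 + 5028 = 5038$)
$\frac{o - 23033}{-40882 + 38183} = \frac{5038 - 23033}{-40882 + 38183} = - \frac{17995}{-2699} = \left(-17995\right) \left(- \frac{1}{2699}\right) = \frac{17995}{2699}$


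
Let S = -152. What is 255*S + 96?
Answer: -38664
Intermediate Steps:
255*S + 96 = 255*(-152) + 96 = -38760 + 96 = -38664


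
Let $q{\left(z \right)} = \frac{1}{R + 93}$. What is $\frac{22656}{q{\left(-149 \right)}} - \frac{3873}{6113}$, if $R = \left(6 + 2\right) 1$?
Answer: $\frac{13988105055}{6113} \approx 2.2883 \cdot 10^{6}$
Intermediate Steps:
$R = 8$ ($R = 8 \cdot 1 = 8$)
$q{\left(z \right)} = \frac{1}{101}$ ($q{\left(z \right)} = \frac{1}{8 + 93} = \frac{1}{101}$)
$\frac{22656}{q{\left(-149 \right)}} - \frac{3873}{6113} = 22656 \frac{1}{\frac{1}{101}} - \frac{3873}{6113} = 22656 \cdot 101 - \frac{3873}{6113} = 2288256 - \frac{3873}{6113} = \frac{13988105055}{6113}$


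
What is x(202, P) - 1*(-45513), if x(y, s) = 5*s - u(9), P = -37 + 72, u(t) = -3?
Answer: 45691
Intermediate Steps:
P = 35
x(y, s) = 3 + 5*s (x(y, s) = 5*s - 1*(-3) = 5*s + 3 = 3 + 5*s)
x(202, P) - 1*(-45513) = (3 + 5*35) - 1*(-45513) = (3 + 175) + 45513 = 178 + 45513 = 45691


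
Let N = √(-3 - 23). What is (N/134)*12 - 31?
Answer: -31 + 6*I*√26/67 ≈ -31.0 + 0.45663*I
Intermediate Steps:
N = I*√26 (N = √(-26) = I*√26 ≈ 5.099*I)
(N/134)*12 - 31 = ((I*√26)/134)*12 - 31 = ((I*√26)*(1/134))*12 - 31 = (I*√26/134)*12 - 31 = 6*I*√26/67 - 31 = -31 + 6*I*√26/67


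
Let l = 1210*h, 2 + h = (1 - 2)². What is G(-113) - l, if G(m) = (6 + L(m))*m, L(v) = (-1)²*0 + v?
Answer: 13301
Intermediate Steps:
h = -1 (h = -2 + (1 - 2)² = -2 + (-1)² = -2 + 1 = -1)
L(v) = v (L(v) = 1*0 + v = 0 + v = v)
l = -1210 (l = 1210*(-1) = -1210)
G(m) = m*(6 + m) (G(m) = (6 + m)*m = m*(6 + m))
G(-113) - l = -113*(6 - 113) - 1*(-1210) = -113*(-107) + 1210 = 12091 + 1210 = 13301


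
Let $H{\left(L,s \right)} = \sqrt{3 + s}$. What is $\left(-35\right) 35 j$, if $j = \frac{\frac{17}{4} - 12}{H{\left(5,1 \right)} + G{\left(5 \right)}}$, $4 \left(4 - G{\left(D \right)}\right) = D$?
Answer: $\frac{37975}{19} \approx 1998.7$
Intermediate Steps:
$G{\left(D \right)} = 4 - \frac{D}{4}$
$j = - \frac{31}{19}$ ($j = \frac{\frac{17}{4} - 12}{\sqrt{3 + 1} + \left(4 - \frac{5}{4}\right)} = \frac{17 \cdot \frac{1}{4} - 12}{\sqrt{4} + \left(4 - \frac{5}{4}\right)} = \frac{\frac{17}{4} - 12}{2 + \frac{11}{4}} = - \frac{31}{4 \cdot \frac{19}{4}} = \left(- \frac{31}{4}\right) \frac{4}{19} = - \frac{31}{19} \approx -1.6316$)
$\left(-35\right) 35 j = \left(-35\right) 35 \left(- \frac{31}{19}\right) = \left(-1225\right) \left(- \frac{31}{19}\right) = \frac{37975}{19}$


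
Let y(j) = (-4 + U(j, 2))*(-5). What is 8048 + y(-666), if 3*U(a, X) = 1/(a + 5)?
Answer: 15998849/1983 ≈ 8068.0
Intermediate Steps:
U(a, X) = 1/(3*(5 + a)) (U(a, X) = 1/(3*(a + 5)) = 1/(3*(5 + a)))
y(j) = 20 - 5/(3*(5 + j)) (y(j) = (-4 + 1/(3*(5 + j)))*(-5) = 20 - 5/(3*(5 + j)))
8048 + y(-666) = 8048 + 5*(59 + 12*(-666))/(3*(5 - 666)) = 8048 + (5/3)*(59 - 7992)/(-661) = 8048 + (5/3)*(-1/661)*(-7933) = 8048 + 39665/1983 = 15998849/1983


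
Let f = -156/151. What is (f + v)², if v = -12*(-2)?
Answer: 12027024/22801 ≈ 527.48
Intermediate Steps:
v = 24
f = -156/151 (f = -156*1/151 = -156/151 ≈ -1.0331)
(f + v)² = (-156/151 + 24)² = (3468/151)² = 12027024/22801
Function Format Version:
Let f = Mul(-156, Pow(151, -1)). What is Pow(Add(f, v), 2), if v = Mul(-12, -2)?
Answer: Rational(12027024, 22801) ≈ 527.48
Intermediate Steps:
v = 24
f = Rational(-156, 151) (f = Mul(-156, Rational(1, 151)) = Rational(-156, 151) ≈ -1.0331)
Pow(Add(f, v), 2) = Pow(Add(Rational(-156, 151), 24), 2) = Pow(Rational(3468, 151), 2) = Rational(12027024, 22801)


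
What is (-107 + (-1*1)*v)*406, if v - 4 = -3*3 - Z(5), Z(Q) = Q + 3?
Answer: -38164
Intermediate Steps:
Z(Q) = 3 + Q
v = -13 (v = 4 + (-3*3 - (3 + 5)) = 4 + (-9 - 1*8) = 4 + (-9 - 8) = 4 - 17 = -13)
(-107 + (-1*1)*v)*406 = (-107 - 1*1*(-13))*406 = (-107 - 1*(-13))*406 = (-107 + 13)*406 = -94*406 = -38164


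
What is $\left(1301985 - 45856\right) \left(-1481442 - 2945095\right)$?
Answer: $-5560301495273$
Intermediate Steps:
$\left(1301985 - 45856\right) \left(-1481442 - 2945095\right) = 1256129 \left(-4426537\right) = -5560301495273$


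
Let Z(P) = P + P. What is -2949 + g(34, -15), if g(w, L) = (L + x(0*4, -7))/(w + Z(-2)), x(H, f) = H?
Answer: -5899/2 ≈ -2949.5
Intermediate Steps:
Z(P) = 2*P
g(w, L) = L/(-4 + w) (g(w, L) = (L + 0*4)/(w + 2*(-2)) = (L + 0)/(w - 4) = L/(-4 + w))
-2949 + g(34, -15) = -2949 - 15/(-4 + 34) = -2949 - 15/30 = -2949 - 15*1/30 = -2949 - 1/2 = -5899/2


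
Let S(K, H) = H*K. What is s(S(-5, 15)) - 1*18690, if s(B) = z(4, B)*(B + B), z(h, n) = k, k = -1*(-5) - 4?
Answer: -18840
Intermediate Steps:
k = 1 (k = 5 - 4 = 1)
z(h, n) = 1
s(B) = 2*B (s(B) = 1*(B + B) = 1*(2*B) = 2*B)
s(S(-5, 15)) - 1*18690 = 2*(15*(-5)) - 1*18690 = 2*(-75) - 18690 = -150 - 18690 = -18840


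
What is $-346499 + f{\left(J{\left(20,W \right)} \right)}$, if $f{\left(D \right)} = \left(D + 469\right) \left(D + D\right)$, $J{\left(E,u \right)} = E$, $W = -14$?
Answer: $-326939$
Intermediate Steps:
$f{\left(D \right)} = 2 D \left(469 + D\right)$ ($f{\left(D \right)} = \left(469 + D\right) 2 D = 2 D \left(469 + D\right)$)
$-346499 + f{\left(J{\left(20,W \right)} \right)} = -346499 + 2 \cdot 20 \left(469 + 20\right) = -346499 + 2 \cdot 20 \cdot 489 = -346499 + 19560 = -326939$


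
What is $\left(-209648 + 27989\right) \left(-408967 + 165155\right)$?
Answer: $44290644108$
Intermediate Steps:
$\left(-209648 + 27989\right) \left(-408967 + 165155\right) = \left(-181659\right) \left(-243812\right) = 44290644108$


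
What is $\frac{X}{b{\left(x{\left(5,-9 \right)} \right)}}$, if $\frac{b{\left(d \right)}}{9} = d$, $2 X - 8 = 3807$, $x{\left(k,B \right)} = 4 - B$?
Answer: $\frac{3815}{234} \approx 16.303$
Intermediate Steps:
$X = \frac{3815}{2}$ ($X = 4 + \frac{1}{2} \cdot 3807 = 4 + \frac{3807}{2} = \frac{3815}{2} \approx 1907.5$)
$b{\left(d \right)} = 9 d$
$\frac{X}{b{\left(x{\left(5,-9 \right)} \right)}} = \frac{3815}{2 \cdot 9 \left(4 - -9\right)} = \frac{3815}{2 \cdot 9 \left(4 + 9\right)} = \frac{3815}{2 \cdot 9 \cdot 13} = \frac{3815}{2 \cdot 117} = \frac{3815}{2} \cdot \frac{1}{117} = \frac{3815}{234}$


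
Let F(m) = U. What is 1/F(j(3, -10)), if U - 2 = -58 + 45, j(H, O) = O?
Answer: -1/11 ≈ -0.090909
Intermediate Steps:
U = -11 (U = 2 + (-58 + 45) = 2 - 13 = -11)
F(m) = -11
1/F(j(3, -10)) = 1/(-11) = -1/11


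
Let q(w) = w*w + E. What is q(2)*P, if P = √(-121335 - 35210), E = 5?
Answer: 9*I*√156545 ≈ 3560.9*I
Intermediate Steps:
P = I*√156545 (P = √(-156545) = I*√156545 ≈ 395.66*I)
q(w) = 5 + w² (q(w) = w*w + 5 = w² + 5 = 5 + w²)
q(2)*P = (5 + 2²)*(I*√156545) = (5 + 4)*(I*√156545) = 9*(I*√156545) = 9*I*√156545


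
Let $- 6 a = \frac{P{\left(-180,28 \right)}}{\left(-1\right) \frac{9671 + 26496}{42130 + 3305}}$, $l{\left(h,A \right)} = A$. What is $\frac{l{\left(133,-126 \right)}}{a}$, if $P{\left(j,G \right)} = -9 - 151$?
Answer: $\frac{2278521}{605800} \approx 3.7612$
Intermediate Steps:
$P{\left(j,G \right)} = -160$
$a = - \frac{1211600}{36167}$ ($a = - \frac{\left(-160\right) \frac{1}{\left(-1\right) \frac{9671 + 26496}{42130 + 3305}}}{6} = - \frac{\left(-160\right) \frac{1}{\left(-1\right) \frac{36167}{45435}}}{6} = - \frac{\left(-160\right) \frac{1}{- \frac{36167}{45435}}}{6} = - \frac{\left(-160\right) \left(- \frac{45435}{36167}\right)}{6} = \left(- \frac{1}{6}\right) \frac{7269600}{36167} = - \frac{1211600}{36167} \approx -33.5$)
$\frac{l{\left(133,-126 \right)}}{a} = - \frac{126}{- \frac{1211600}{36167}} = \left(-126\right) \left(- \frac{36167}{1211600}\right) = \frac{2278521}{605800}$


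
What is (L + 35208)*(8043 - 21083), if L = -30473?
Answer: -61744400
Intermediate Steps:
(L + 35208)*(8043 - 21083) = (-30473 + 35208)*(8043 - 21083) = 4735*(-13040) = -61744400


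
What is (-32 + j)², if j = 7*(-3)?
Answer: 2809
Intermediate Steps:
j = -21
(-32 + j)² = (-32 - 21)² = (-53)² = 2809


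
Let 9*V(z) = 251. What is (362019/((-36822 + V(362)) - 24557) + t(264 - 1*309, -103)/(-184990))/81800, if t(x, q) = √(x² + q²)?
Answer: -465453/6452384000 - √12634/15132182000 ≈ -7.2144e-5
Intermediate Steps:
V(z) = 251/9 (V(z) = (⅑)*251 = 251/9)
t(x, q) = √(q² + x²)
(362019/((-36822 + V(362)) - 24557) + t(264 - 1*309, -103)/(-184990))/81800 = (362019/((-36822 + 251/9) - 24557) + √((-103)² + (264 - 1*309)²)/(-184990))/81800 = (362019/(-331147/9 - 24557) + √(10609 + (264 - 309)²)*(-1/184990))*(1/81800) = (362019/(-552160/9) + √(10609 + (-45)²)*(-1/184990))*(1/81800) = (362019*(-9/552160) + √(10609 + 2025)*(-1/184990))*(1/81800) = (-465453/78880 + √12634*(-1/184990))*(1/81800) = (-465453/78880 - √12634/184990)*(1/81800) = -465453/6452384000 - √12634/15132182000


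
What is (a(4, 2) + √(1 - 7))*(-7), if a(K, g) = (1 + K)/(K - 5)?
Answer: 35 - 7*I*√6 ≈ 35.0 - 17.146*I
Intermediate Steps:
a(K, g) = (1 + K)/(-5 + K)
(a(4, 2) + √(1 - 7))*(-7) = ((1 + 4)/(-5 + 4) + √(1 - 7))*(-7) = (5/(-1) + √(-6))*(-7) = (-1*5 + I*√6)*(-7) = (-5 + I*√6)*(-7) = 35 - 7*I*√6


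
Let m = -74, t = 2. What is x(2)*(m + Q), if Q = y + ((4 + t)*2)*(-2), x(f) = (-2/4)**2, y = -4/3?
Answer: -149/6 ≈ -24.833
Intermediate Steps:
y = -4/3 (y = -4*1/3 = -4/3 ≈ -1.3333)
x(f) = 1/4 (x(f) = (-2*1/4)**2 = (-1/2)**2 = 1/4)
Q = -76/3 (Q = -4/3 + ((4 + 2)*2)*(-2) = -4/3 + (6*2)*(-2) = -4/3 + 12*(-2) = -4/3 - 24 = -76/3 ≈ -25.333)
x(2)*(m + Q) = (-74 - 76/3)/4 = (1/4)*(-298/3) = -149/6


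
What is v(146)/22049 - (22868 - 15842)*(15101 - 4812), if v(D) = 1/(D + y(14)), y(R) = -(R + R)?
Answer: -188084158095947/2601782 ≈ -7.2291e+7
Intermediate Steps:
y(R) = -2*R
v(D) = 1/(-28 + D) (v(D) = 1/(D - 2*14) = 1/(D - 28) = 1/(-28 + D))
v(146)/22049 - (22868 - 15842)*(15101 - 4812) = 1/((-28 + 146)*22049) - (22868 - 15842)*(15101 - 4812) = (1/22049)/118 - 7026*10289 = (1/118)*(1/22049) - 1*72290514 = 1/2601782 - 72290514 = -188084158095947/2601782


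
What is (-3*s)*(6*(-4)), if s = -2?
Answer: -144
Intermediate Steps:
(-3*s)*(6*(-4)) = (-3*(-2))*(6*(-4)) = 6*(-24) = -144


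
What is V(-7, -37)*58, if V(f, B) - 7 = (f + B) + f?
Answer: -2552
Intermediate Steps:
V(f, B) = 7 + B + 2*f (V(f, B) = 7 + ((f + B) + f) = 7 + ((B + f) + f) = 7 + (B + 2*f) = 7 + B + 2*f)
V(-7, -37)*58 = (7 - 37 + 2*(-7))*58 = (7 - 37 - 14)*58 = -44*58 = -2552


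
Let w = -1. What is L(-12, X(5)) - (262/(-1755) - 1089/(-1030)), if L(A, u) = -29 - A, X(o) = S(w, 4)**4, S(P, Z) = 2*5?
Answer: -6474277/361530 ≈ -17.908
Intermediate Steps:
S(P, Z) = 10
X(o) = 10000 (X(o) = 10**4 = 10000)
L(-12, X(5)) - (262/(-1755) - 1089/(-1030)) = (-29 - 1*(-12)) - (262/(-1755) - 1089/(-1030)) = (-29 + 12) - (262*(-1/1755) - 1089*(-1/1030)) = -17 - (-262/1755 + 1089/1030) = -17 - 1*328267/361530 = -17 - 328267/361530 = -6474277/361530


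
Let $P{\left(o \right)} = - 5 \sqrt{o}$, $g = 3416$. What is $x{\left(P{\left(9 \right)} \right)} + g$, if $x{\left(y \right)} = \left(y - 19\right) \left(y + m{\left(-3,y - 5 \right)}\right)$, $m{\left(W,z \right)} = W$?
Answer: $4028$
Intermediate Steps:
$x{\left(y \right)} = \left(-19 + y\right) \left(-3 + y\right)$ ($x{\left(y \right)} = \left(y - 19\right) \left(y - 3\right) = \left(-19 + y\right) \left(-3 + y\right)$)
$x{\left(P{\left(9 \right)} \right)} + g = \left(57 + \left(- 5 \sqrt{9}\right)^{2} - 22 \left(- 5 \sqrt{9}\right)\right) + 3416 = \left(57 + \left(\left(-5\right) 3\right)^{2} - 22 \left(\left(-5\right) 3\right)\right) + 3416 = \left(57 + \left(-15\right)^{2} - -330\right) + 3416 = \left(57 + 225 + 330\right) + 3416 = 612 + 3416 = 4028$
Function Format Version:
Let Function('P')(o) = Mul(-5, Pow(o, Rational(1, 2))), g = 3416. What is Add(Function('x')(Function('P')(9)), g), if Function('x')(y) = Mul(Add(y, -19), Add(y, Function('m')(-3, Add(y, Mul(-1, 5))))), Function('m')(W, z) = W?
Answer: 4028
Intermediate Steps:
Function('x')(y) = Mul(Add(-19, y), Add(-3, y)) (Function('x')(y) = Mul(Add(y, -19), Add(y, -3)) = Mul(Add(-19, y), Add(-3, y)))
Add(Function('x')(Function('P')(9)), g) = Add(Add(57, Pow(Mul(-5, Pow(9, Rational(1, 2))), 2), Mul(-22, Mul(-5, Pow(9, Rational(1, 2))))), 3416) = Add(Add(57, Pow(Mul(-5, 3), 2), Mul(-22, Mul(-5, 3))), 3416) = Add(Add(57, Pow(-15, 2), Mul(-22, -15)), 3416) = Add(Add(57, 225, 330), 3416) = Add(612, 3416) = 4028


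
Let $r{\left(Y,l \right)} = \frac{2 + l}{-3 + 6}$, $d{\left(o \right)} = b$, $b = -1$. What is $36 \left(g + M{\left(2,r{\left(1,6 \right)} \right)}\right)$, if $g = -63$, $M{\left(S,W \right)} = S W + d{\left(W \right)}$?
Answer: $-2112$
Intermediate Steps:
$d{\left(o \right)} = -1$
$r{\left(Y,l \right)} = \frac{2}{3} + \frac{l}{3}$ ($r{\left(Y,l \right)} = \frac{2 + l}{3} = \left(2 + l\right) \frac{1}{3} = \frac{2}{3} + \frac{l}{3}$)
$M{\left(S,W \right)} = -1 + S W$ ($M{\left(S,W \right)} = S W - 1 = -1 + S W$)
$36 \left(g + M{\left(2,r{\left(1,6 \right)} \right)}\right) = 36 \left(-63 - \left(1 - 2 \left(\frac{2}{3} + \frac{1}{3} \cdot 6\right)\right)\right) = 36 \left(-63 - \left(1 - 2 \left(\frac{2}{3} + 2\right)\right)\right) = 36 \left(-63 + \left(-1 + 2 \cdot \frac{8}{3}\right)\right) = 36 \left(-63 + \left(-1 + \frac{16}{3}\right)\right) = 36 \left(-63 + \frac{13}{3}\right) = 36 \left(- \frac{176}{3}\right) = -2112$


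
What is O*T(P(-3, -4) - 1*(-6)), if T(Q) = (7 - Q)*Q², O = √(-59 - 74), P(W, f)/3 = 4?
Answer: -3564*I*√133 ≈ -41102.0*I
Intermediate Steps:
P(W, f) = 12 (P(W, f) = 3*4 = 12)
O = I*√133 (O = √(-133) = I*√133 ≈ 11.533*I)
T(Q) = Q²*(7 - Q)
O*T(P(-3, -4) - 1*(-6)) = (I*√133)*((12 - 1*(-6))²*(7 - (12 - 1*(-6)))) = (I*√133)*((12 + 6)²*(7 - (12 + 6))) = (I*√133)*(18²*(7 - 1*18)) = (I*√133)*(324*(7 - 18)) = (I*√133)*(324*(-11)) = (I*√133)*(-3564) = -3564*I*√133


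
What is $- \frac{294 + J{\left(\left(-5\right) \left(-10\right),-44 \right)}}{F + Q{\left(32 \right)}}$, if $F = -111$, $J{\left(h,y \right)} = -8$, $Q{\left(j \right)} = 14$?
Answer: $\frac{286}{97} \approx 2.9485$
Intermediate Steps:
$- \frac{294 + J{\left(\left(-5\right) \left(-10\right),-44 \right)}}{F + Q{\left(32 \right)}} = - \frac{294 - 8}{-111 + 14} = - \frac{286}{-97} = - \frac{286 \left(-1\right)}{97} = \left(-1\right) \left(- \frac{286}{97}\right) = \frac{286}{97}$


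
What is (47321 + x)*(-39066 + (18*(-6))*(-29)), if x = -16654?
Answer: -1101987978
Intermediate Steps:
(47321 + x)*(-39066 + (18*(-6))*(-29)) = (47321 - 16654)*(-39066 + (18*(-6))*(-29)) = 30667*(-39066 - 108*(-29)) = 30667*(-39066 + 3132) = 30667*(-35934) = -1101987978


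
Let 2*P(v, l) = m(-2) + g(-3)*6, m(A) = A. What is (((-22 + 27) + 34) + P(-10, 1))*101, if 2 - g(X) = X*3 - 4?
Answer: 8383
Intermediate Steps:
g(X) = 6 - 3*X (g(X) = 2 - (X*3 - 4) = 2 - (3*X - 4) = 2 - (-4 + 3*X) = 2 + (4 - 3*X) = 6 - 3*X)
P(v, l) = 44 (P(v, l) = (-2 + (6 - 3*(-3))*6)/2 = (-2 + (6 + 9)*6)/2 = (-2 + 15*6)/2 = (-2 + 90)/2 = (½)*88 = 44)
(((-22 + 27) + 34) + P(-10, 1))*101 = (((-22 + 27) + 34) + 44)*101 = ((5 + 34) + 44)*101 = (39 + 44)*101 = 83*101 = 8383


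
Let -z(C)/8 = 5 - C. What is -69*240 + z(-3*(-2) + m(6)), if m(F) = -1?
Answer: -16560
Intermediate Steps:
z(C) = -40 + 8*C (z(C) = -8*(5 - C) = -40 + 8*C)
-69*240 + z(-3*(-2) + m(6)) = -69*240 + (-40 + 8*(-3*(-2) - 1)) = -16560 + (-40 + 8*(6 - 1)) = -16560 + (-40 + 8*5) = -16560 + (-40 + 40) = -16560 + 0 = -16560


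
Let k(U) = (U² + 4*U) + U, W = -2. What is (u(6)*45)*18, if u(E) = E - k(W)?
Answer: 9720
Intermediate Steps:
k(U) = U² + 5*U
u(E) = 6 + E (u(E) = E - (-2)*(5 - 2) = E - (-2)*3 = E - 1*(-6) = E + 6 = 6 + E)
(u(6)*45)*18 = ((6 + 6)*45)*18 = (12*45)*18 = 540*18 = 9720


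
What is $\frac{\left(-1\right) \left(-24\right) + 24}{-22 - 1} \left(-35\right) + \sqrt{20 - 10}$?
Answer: $\frac{1680}{23} + \sqrt{10} \approx 76.206$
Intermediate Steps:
$\frac{\left(-1\right) \left(-24\right) + 24}{-22 - 1} \left(-35\right) + \sqrt{20 - 10} = \frac{24 + 24}{-23} \left(-35\right) + \sqrt{10} = 48 \left(- \frac{1}{23}\right) \left(-35\right) + \sqrt{10} = \left(- \frac{48}{23}\right) \left(-35\right) + \sqrt{10} = \frac{1680}{23} + \sqrt{10}$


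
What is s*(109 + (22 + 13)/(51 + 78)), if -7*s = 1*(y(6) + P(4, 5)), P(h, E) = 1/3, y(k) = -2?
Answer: 70480/2709 ≈ 26.017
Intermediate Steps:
P(h, E) = 1/3
s = 5/21 (s = -(-2 + 1/3)/7 = -(-5)/(7*3) = -1/7*(-5/3) = 5/21 ≈ 0.23810)
s*(109 + (22 + 13)/(51 + 78)) = 5*(109 + (22 + 13)/(51 + 78))/21 = 5*(109 + 35/129)/21 = (5/21)*(14096/129) = 70480/2709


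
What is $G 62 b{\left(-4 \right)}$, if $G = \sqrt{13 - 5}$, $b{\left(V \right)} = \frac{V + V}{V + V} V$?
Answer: $- 496 \sqrt{2} \approx -701.45$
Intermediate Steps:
$b{\left(V \right)} = V$ ($b{\left(V \right)} = \frac{2 V}{2 V} V = 2 V \frac{1}{2 V} V = 1 V = V$)
$G = 2 \sqrt{2}$ ($G = \sqrt{8} = 2 \sqrt{2} \approx 2.8284$)
$G 62 b{\left(-4 \right)} = 2 \sqrt{2} \cdot 62 \left(-4\right) = 124 \sqrt{2} \left(-4\right) = - 496 \sqrt{2}$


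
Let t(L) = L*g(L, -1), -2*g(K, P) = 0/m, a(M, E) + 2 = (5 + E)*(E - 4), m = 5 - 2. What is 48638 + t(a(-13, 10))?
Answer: 48638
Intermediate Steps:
m = 3
a(M, E) = -2 + (-4 + E)*(5 + E) (a(M, E) = -2 + (5 + E)*(E - 4) = -2 + (5 + E)*(-4 + E) = -2 + (-4 + E)*(5 + E))
g(K, P) = 0 (g(K, P) = -0/3 = -½*0 = 0)
t(L) = 0 (t(L) = L*0 = 0)
48638 + t(a(-13, 10)) = 48638 + 0 = 48638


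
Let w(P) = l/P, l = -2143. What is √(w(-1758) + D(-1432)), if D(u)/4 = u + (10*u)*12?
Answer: I*√2142029054238/1758 ≈ 832.52*I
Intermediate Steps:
w(P) = -2143/P
D(u) = 484*u (D(u) = 4*(u + (10*u)*12) = 4*(u + 120*u) = 4*(121*u) = 484*u)
√(w(-1758) + D(-1432)) = √(-2143/(-1758) + 484*(-1432)) = √(-2143*(-1/1758) - 693088) = √(2143/1758 - 693088) = √(-1218446561/1758) = I*√2142029054238/1758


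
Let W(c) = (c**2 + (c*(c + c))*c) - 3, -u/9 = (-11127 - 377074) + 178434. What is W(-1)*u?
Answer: -7551612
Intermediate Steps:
u = 1887903 (u = -9*((-11127 - 377074) + 178434) = -9*(-388201 + 178434) = -9*(-209767) = 1887903)
W(c) = -3 + c**2 + 2*c**3 (W(c) = (c**2 + (c*(2*c))*c) - 3 = (c**2 + (2*c**2)*c) - 3 = (c**2 + 2*c**3) - 3 = -3 + c**2 + 2*c**3)
W(-1)*u = (-3 + (-1)**2 + 2*(-1)**3)*1887903 = (-3 + 1 + 2*(-1))*1887903 = (-3 + 1 - 2)*1887903 = -4*1887903 = -7551612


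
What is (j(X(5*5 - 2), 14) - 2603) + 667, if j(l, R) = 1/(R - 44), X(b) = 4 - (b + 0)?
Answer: -58081/30 ≈ -1936.0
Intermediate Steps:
X(b) = 4 - b
j(l, R) = 1/(-44 + R)
(j(X(5*5 - 2), 14) - 2603) + 667 = (1/(-44 + 14) - 2603) + 667 = (1/(-30) - 2603) + 667 = (-1/30 - 2603) + 667 = -78091/30 + 667 = -58081/30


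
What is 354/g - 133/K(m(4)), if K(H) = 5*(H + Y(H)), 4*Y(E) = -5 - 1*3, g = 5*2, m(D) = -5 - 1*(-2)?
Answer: 1018/25 ≈ 40.720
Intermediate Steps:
m(D) = -3 (m(D) = -5 + 2 = -3)
g = 10
Y(E) = -2 (Y(E) = (-5 - 1*3)/4 = (-5 - 3)/4 = (¼)*(-8) = -2)
K(H) = -10 + 5*H (K(H) = 5*(H - 2) = 5*(-2 + H) = -10 + 5*H)
354/g - 133/K(m(4)) = 354/10 - 133/(-10 + 5*(-3)) = 354*(⅒) - 133/(-10 - 15) = 177/5 - 133/(-25) = 177/5 - 133*(-1/25) = 177/5 + 133/25 = 1018/25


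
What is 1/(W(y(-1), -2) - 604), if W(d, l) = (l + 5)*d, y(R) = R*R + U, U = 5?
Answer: -1/586 ≈ -0.0017065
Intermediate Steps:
y(R) = 5 + R² (y(R) = R*R + 5 = R² + 5 = 5 + R²)
W(d, l) = d*(5 + l) (W(d, l) = (5 + l)*d = d*(5 + l))
1/(W(y(-1), -2) - 604) = 1/((5 + (-1)²)*(5 - 2) - 604) = 1/((5 + 1)*3 - 604) = 1/(6*3 - 604) = 1/(18 - 604) = 1/(-586) = -1/586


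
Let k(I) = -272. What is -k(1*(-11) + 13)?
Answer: 272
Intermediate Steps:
-k(1*(-11) + 13) = -1*(-272) = 272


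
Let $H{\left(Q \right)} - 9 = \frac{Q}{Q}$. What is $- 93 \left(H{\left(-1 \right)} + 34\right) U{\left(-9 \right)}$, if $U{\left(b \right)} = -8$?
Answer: $32736$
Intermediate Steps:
$H{\left(Q \right)} = 10$ ($H{\left(Q \right)} = 9 + \frac{Q}{Q} = 9 + 1 = 10$)
$- 93 \left(H{\left(-1 \right)} + 34\right) U{\left(-9 \right)} = - 93 \left(10 + 34\right) \left(-8\right) = \left(-93\right) 44 \left(-8\right) = \left(-4092\right) \left(-8\right) = 32736$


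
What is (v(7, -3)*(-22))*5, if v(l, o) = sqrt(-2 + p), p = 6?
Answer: -220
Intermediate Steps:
v(l, o) = 2 (v(l, o) = sqrt(-2 + 6) = sqrt(4) = 2)
(v(7, -3)*(-22))*5 = (2*(-22))*5 = -44*5 = -220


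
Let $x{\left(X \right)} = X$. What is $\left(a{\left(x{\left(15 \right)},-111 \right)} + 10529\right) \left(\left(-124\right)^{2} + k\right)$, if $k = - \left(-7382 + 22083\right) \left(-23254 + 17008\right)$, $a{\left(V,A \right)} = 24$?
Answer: $969164535566$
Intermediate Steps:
$k = 91822446$ ($k = - 14701 \left(-6246\right) = \left(-1\right) \left(-91822446\right) = 91822446$)
$\left(a{\left(x{\left(15 \right)},-111 \right)} + 10529\right) \left(\left(-124\right)^{2} + k\right) = \left(24 + 10529\right) \left(\left(-124\right)^{2} + 91822446\right) = 10553 \left(15376 + 91822446\right) = 10553 \cdot 91837822 = 969164535566$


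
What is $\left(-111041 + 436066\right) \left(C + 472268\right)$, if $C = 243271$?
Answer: $232568063475$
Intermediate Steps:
$\left(-111041 + 436066\right) \left(C + 472268\right) = \left(-111041 + 436066\right) \left(243271 + 472268\right) = 325025 \cdot 715539 = 232568063475$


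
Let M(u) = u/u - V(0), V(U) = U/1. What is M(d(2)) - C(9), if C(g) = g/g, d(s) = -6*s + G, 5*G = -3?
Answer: 0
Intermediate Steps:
G = -⅗ (G = (⅕)*(-3) = -⅗ ≈ -0.60000)
V(U) = U (V(U) = U*1 = U)
d(s) = -⅗ - 6*s (d(s) = -6*s - ⅗ = -⅗ - 6*s)
M(u) = 1 (M(u) = u/u - 1*0 = 1 + 0 = 1)
C(g) = 1
M(d(2)) - C(9) = 1 - 1*1 = 1 - 1 = 0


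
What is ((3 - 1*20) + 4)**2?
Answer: 169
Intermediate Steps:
((3 - 1*20) + 4)**2 = ((3 - 20) + 4)**2 = (-17 + 4)**2 = (-13)**2 = 169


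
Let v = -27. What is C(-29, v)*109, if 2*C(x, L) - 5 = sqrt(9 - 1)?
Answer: 545/2 + 109*sqrt(2) ≈ 426.65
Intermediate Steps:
C(x, L) = 5/2 + sqrt(2) (C(x, L) = 5/2 + sqrt(9 - 1)/2 = 5/2 + sqrt(8)/2 = 5/2 + (2*sqrt(2))/2 = 5/2 + sqrt(2))
C(-29, v)*109 = (5/2 + sqrt(2))*109 = 545/2 + 109*sqrt(2)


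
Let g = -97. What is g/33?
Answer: -97/33 ≈ -2.9394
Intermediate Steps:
g/33 = -97/33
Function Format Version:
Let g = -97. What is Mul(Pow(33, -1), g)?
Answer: Rational(-97, 33) ≈ -2.9394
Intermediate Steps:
Mul(Pow(33, -1), g) = Mul(Pow(33, -1), -97) = Mul(Rational(1, 33), -97) = Rational(-97, 33)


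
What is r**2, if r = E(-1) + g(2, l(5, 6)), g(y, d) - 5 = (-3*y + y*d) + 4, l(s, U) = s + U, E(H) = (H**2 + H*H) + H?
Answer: 676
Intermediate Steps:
E(H) = H + 2*H**2 (E(H) = (H**2 + H**2) + H = 2*H**2 + H = H + 2*H**2)
l(s, U) = U + s
g(y, d) = 9 - 3*y + d*y (g(y, d) = 5 + ((-3*y + y*d) + 4) = 5 + ((-3*y + d*y) + 4) = 5 + (4 - 3*y + d*y) = 9 - 3*y + d*y)
r = 26 (r = -(1 + 2*(-1)) + (9 - 3*2 + (6 + 5)*2) = -(1 - 2) + (9 - 6 + 11*2) = -1*(-1) + (9 - 6 + 22) = 1 + 25 = 26)
r**2 = 26**2 = 676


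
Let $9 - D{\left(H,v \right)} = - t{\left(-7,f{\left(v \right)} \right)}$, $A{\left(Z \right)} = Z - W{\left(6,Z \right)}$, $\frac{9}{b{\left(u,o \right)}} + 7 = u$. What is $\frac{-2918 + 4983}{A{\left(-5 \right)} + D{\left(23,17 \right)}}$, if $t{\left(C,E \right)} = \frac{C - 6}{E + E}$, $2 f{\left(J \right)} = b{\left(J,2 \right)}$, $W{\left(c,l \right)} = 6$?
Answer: $- \frac{18585}{148} \approx -125.57$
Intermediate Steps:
$b{\left(u,o \right)} = \frac{9}{-7 + u}$
$f{\left(J \right)} = \frac{9}{2 \left(-7 + J\right)}$ ($f{\left(J \right)} = \frac{9 \frac{1}{-7 + J}}{2} = \frac{9}{2 \left(-7 + J\right)}$)
$A{\left(Z \right)} = -6 + Z$ ($A{\left(Z \right)} = Z - 6 = -6 + Z$)
$t{\left(C,E \right)} = \frac{-6 + C}{2 E}$
$D{\left(H,v \right)} = \frac{172}{9} - \frac{13 v}{9}$ ($D{\left(H,v \right)} = 9 - - \frac{-6 - 7}{2 \frac{9}{2 \left(-7 + v\right)}} = 9 - - \frac{\left(- \frac{14}{9} + \frac{2 v}{9}\right) \left(-13\right)}{2} = 9 - - (\frac{91}{9} - \frac{13 v}{9}) = 9 - \left(- \frac{91}{9} + \frac{13 v}{9}\right) = \frac{172}{9} - \frac{13 v}{9}$)
$\frac{-2918 + 4983}{A{\left(-5 \right)} + D{\left(23,17 \right)}} = \frac{-2918 + 4983}{\left(-6 - 5\right) + \left(\frac{172}{9} - \frac{221}{9}\right)} = \frac{2065}{-11 + \left(\frac{172}{9} - \frac{221}{9}\right)} = \frac{2065}{-11 - \frac{49}{9}} = \frac{2065}{- \frac{148}{9}} = 2065 \left(- \frac{9}{148}\right) = - \frac{18585}{148}$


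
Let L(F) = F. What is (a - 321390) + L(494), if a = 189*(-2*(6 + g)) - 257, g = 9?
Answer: -326823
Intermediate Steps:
a = -5927 (a = 189*(-2*(6 + 9)) - 257 = 189*(-2*15) - 257 = 189*(-30) - 257 = -5670 - 257 = -5927)
(a - 321390) + L(494) = (-5927 - 321390) + 494 = -327317 + 494 = -326823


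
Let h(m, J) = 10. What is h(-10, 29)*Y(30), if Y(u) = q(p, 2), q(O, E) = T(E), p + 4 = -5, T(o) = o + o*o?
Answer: 60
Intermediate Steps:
T(o) = o + o²
p = -9 (p = -4 - 5 = -9)
q(O, E) = E*(1 + E)
Y(u) = 6 (Y(u) = 2*(1 + 2) = 2*3 = 6)
h(-10, 29)*Y(30) = 10*6 = 60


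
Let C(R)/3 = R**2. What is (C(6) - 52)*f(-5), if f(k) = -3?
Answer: -168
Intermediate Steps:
C(R) = 3*R**2
(C(6) - 52)*f(-5) = (3*6**2 - 52)*(-3) = (3*36 - 52)*(-3) = (108 - 52)*(-3) = 56*(-3) = -168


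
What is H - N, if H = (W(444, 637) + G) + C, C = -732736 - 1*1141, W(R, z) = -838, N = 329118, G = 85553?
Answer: -978280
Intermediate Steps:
C = -733877 (C = -732736 - 1141 = -733877)
H = -649162 (H = (-838 + 85553) - 733877 = 84715 - 733877 = -649162)
H - N = -649162 - 1*329118 = -649162 - 329118 = -978280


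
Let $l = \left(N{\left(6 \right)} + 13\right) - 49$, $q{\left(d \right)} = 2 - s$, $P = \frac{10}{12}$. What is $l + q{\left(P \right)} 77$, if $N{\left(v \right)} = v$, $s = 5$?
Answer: $-261$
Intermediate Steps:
$P = \frac{5}{6}$ ($P = 10 \cdot \frac{1}{12} = \frac{5}{6} \approx 0.83333$)
$q{\left(d \right)} = -3$ ($q{\left(d \right)} = 2 - 5 = -3$)
$l = -30$ ($l = \left(6 + 13\right) - 49 = 19 - 49 = -30$)
$l + q{\left(P \right)} 77 = -30 - 231 = -261$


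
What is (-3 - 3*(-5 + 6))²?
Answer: 36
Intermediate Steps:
(-3 - 3*(-5 + 6))² = (-3 - 3*1)² = (-3 - 3)² = (-6)² = 36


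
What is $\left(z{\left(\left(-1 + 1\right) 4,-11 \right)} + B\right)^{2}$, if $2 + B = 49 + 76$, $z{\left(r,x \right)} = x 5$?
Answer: $4624$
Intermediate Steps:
$z{\left(r,x \right)} = 5 x$
$B = 123$ ($B = -2 + \left(49 + 76\right) = -2 + 125 = 123$)
$\left(z{\left(\left(-1 + 1\right) 4,-11 \right)} + B\right)^{2} = \left(5 \left(-11\right) + 123\right)^{2} = \left(-55 + 123\right)^{2} = 68^{2} = 4624$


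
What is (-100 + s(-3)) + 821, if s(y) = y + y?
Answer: 715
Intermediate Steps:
s(y) = 2*y
(-100 + s(-3)) + 821 = (-100 + 2*(-3)) + 821 = (-100 - 6) + 821 = -106 + 821 = 715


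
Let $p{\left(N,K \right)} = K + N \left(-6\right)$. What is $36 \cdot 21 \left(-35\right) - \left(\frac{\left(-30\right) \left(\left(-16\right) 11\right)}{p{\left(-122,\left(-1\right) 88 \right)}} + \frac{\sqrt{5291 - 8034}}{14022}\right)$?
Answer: $- \frac{4261380}{161} - \frac{i \sqrt{2743}}{14022} \approx -26468.0 - 0.0037351 i$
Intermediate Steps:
$p{\left(N,K \right)} = K - 6 N$
$36 \cdot 21 \left(-35\right) - \left(\frac{\left(-30\right) \left(\left(-16\right) 11\right)}{p{\left(-122,\left(-1\right) 88 \right)}} + \frac{\sqrt{5291 - 8034}}{14022}\right) = 36 \cdot 21 \left(-35\right) - \left(\frac{\left(-30\right) \left(\left(-16\right) 11\right)}{\left(-1\right) 88 - -732} + \frac{\sqrt{5291 - 8034}}{14022}\right) = 756 \left(-35\right) - \left(\frac{\left(-30\right) \left(-176\right)}{-88 + 732} + \sqrt{-2743} \cdot \frac{1}{14022}\right) = -26460 - \left(\frac{5280}{644} + i \sqrt{2743} \cdot \frac{1}{14022}\right) = -26460 - \left(5280 \cdot \frac{1}{644} + \frac{i \sqrt{2743}}{14022}\right) = -26460 - \left(\frac{1320}{161} + \frac{i \sqrt{2743}}{14022}\right) = - \frac{4261380}{161} - \frac{i \sqrt{2743}}{14022}$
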